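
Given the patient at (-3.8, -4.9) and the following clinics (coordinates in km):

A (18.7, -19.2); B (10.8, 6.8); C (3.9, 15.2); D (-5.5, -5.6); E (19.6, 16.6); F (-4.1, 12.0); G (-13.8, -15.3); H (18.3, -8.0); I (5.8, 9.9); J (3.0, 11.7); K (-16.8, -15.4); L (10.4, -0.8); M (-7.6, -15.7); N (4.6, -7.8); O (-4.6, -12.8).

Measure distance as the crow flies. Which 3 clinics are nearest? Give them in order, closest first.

Distances from (-3.8, -4.9):
A: √((22.5)² + (-14.3)²) = √(506.250 + 204.490) = 26.7 km
B: √((14.6)² + (11.7)²) = √(213.160 + 136.890) = 18.7 km
C: √((7.7)² + (20.1)²) = √(59.290 + 404.010) = 21.5 km
D: √((-1.7)² + (-0.7)²) = √(2.890 + 0.490) = 1.8 km
E: √((23.4)² + (21.5)²) = √(547.560 + 462.250) = 31.8 km
F: √((-0.3)² + (16.9)²) = √(0.090 + 285.610) = 16.9 km
G: √((-10.0)² + (-10.4)²) = √(100.000 + 108.160) = 14.4 km
H: √((22.1)² + (-3.1)²) = √(488.410 + 9.610) = 22.3 km
I: √((9.6)² + (14.8)²) = √(92.160 + 219.040) = 17.6 km
J: √((6.8)² + (16.6)²) = √(46.240 + 275.560) = 17.9 km
K: √((-13.0)² + (-10.5)²) = √(169.000 + 110.250) = 16.7 km
L: √((14.2)² + (4.1)²) = √(201.640 + 16.810) = 14.8 km
M: √((-3.8)² + (-10.8)²) = √(14.440 + 116.640) = 11.4 km
N: √((8.4)² + (-2.9)²) = √(70.560 + 8.410) = 8.9 km
O: √((-0.8)² + (-7.9)²) = √(0.640 + 62.410) = 7.9 km
Sorted: D (1.8 km) < O (7.9 km) < N (8.9 km) < M (11.4 km) < G (14.4 km) < …

D, O, N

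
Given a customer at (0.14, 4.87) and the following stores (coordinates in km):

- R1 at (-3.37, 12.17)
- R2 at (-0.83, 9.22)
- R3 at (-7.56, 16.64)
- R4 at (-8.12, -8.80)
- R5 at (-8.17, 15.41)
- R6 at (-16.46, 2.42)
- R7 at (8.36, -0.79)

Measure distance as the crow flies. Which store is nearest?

R2

Distances from (0.14, 4.87):
R1: √((-3.51)² + (7.30)²) = √(12.3201 + 53.2900) = 8.10 km
R2: √((-0.97)² + (4.35)²) = √(0.9409 + 18.9225) = 4.46 km
R3: √((-7.70)² + (11.77)²) = √(59.2900 + 138.5329) = 14.06 km
R4: √((-8.26)² + (-13.67)²) = √(68.2276 + 186.8689) = 15.97 km
R5: √((-8.31)² + (10.54)²) = √(69.0561 + 111.0916) = 13.42 km
R6: √((-16.60)² + (-2.45)²) = √(275.5600 + 6.0025) = 16.78 km
R7: √((8.22)² + (-5.66)²) = √(67.5684 + 32.0356) = 9.98 km
Minimum: R2 at 4.46 km.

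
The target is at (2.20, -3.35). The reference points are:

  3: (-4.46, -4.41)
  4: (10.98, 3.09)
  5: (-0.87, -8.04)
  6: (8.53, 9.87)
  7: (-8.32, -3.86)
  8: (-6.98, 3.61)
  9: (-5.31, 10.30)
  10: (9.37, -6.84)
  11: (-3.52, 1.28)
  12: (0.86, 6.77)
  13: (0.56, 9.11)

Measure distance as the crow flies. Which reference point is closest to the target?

Distances from (2.20, -3.35):
3: √((-6.66)² + (-1.06)²) = √(44.3556 + 1.1236) = 6.74
4: √((8.78)² + (6.44)²) = √(77.0884 + 41.4736) = 10.89
5: √((-3.07)² + (-4.69)²) = √(9.4249 + 21.9961) = 5.61
6: √((6.33)² + (13.22)²) = √(40.0689 + 174.7684) = 14.66
7: √((-10.52)² + (-0.51)²) = √(110.6704 + 0.2601) = 10.53
8: √((-9.18)² + (6.96)²) = √(84.2724 + 48.4416) = 11.52
9: √((-7.51)² + (13.65)²) = √(56.4001 + 186.3225) = 15.58
10: √((7.17)² + (-3.49)²) = √(51.4089 + 12.1801) = 7.97
11: √((-5.72)² + (4.63)²) = √(32.7184 + 21.4369) = 7.36
12: √((-1.34)² + (10.12)²) = √(1.7956 + 102.4144) = 10.21
13: √((-1.64)² + (12.46)²) = √(2.6896 + 155.2516) = 12.57
Minimum: 5 at 5.61.

5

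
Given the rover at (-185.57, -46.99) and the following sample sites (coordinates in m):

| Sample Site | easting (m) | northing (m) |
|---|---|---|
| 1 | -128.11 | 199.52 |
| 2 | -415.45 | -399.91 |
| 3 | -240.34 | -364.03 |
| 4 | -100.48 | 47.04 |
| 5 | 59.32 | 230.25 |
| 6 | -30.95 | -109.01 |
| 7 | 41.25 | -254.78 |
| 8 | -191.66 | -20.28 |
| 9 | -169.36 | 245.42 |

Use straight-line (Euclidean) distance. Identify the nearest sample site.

Distances from (-185.57, -46.99):
1: √((57.46)² + (246.51)²) = √(3301.6516 + 60767.1801) = 253.12 m
2: √((-229.88)² + (-352.92)²) = √(52844.8144 + 124552.5264) = 421.19 m
3: √((-54.77)² + (-317.04)²) = √(2999.7529 + 100514.3616) = 321.74 m
4: √((85.09)² + (94.03)²) = √(7240.3081 + 8841.6409) = 126.81 m
5: √((244.89)² + (277.24)²) = √(59971.1121 + 76862.0176) = 369.91 m
6: √((154.62)² + (-62.02)²) = √(23907.3444 + 3846.4804) = 166.59 m
7: √((226.82)² + (-207.79)²) = √(51447.3124 + 43176.6841) = 307.61 m
8: √((-6.09)² + (26.71)²) = √(37.0881 + 713.4241) = 27.40 m
9: √((16.21)² + (292.41)²) = √(262.7641 + 85503.6081) = 292.86 m
Minimum: 8 at 27.40 m.

8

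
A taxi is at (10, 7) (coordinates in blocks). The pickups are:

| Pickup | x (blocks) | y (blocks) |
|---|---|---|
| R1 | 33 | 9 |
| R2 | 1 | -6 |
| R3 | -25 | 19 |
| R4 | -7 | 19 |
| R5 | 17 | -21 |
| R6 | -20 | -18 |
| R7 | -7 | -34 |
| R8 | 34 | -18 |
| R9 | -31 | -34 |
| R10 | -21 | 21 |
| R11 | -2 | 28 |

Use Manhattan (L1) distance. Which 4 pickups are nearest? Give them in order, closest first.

Distances from (10, 7):
R1: 25 blocks
R2: 22 blocks
R3: 47 blocks
R4: 29 blocks
R5: 35 blocks
R6: 55 blocks
R7: 58 blocks
R8: 49 blocks
R9: 82 blocks
R10: 45 blocks
R11: 33 blocks
Sorted: R2 (22 blocks) < R1 (25 blocks) < R4 (29 blocks) < R11 (33 blocks) < R5 (35 blocks) < R10 (45 blocks) < …

R2, R1, R4, R11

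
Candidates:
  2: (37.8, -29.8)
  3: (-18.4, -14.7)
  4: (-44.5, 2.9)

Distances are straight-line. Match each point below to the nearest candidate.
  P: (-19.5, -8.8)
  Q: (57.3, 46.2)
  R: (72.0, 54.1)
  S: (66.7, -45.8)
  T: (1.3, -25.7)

P→3; Q→2; R→2; S→2; T→3

P at (-19.5, -8.8):
  2: √((57.3)² + (-21.0)²) = √(3283.29000 + 441.00000) = 61.027
  3: √((1.1)² + (-5.9)²) = √(1.21000 + 34.81000) = 6.002
  4: √((-25.0)² + (11.7)²) = √(625.00000 + 136.89000) = 27.602
  → nearest: 3 (6.002)
Q at (57.3, 46.2):
  2: √((-19.5)² + (-76.0)²) = √(380.25000 + 5776.00000) = 78.462
  3: √((-75.7)² + (-60.9)²) = √(5730.49000 + 3708.81000) = 97.156
  4: √((-101.8)² + (-43.3)²) = √(10363.24000 + 1874.89000) = 110.626
  → nearest: 2 (78.462)
R at (72.0, 54.1):
  2: √((-34.2)² + (-83.9)²) = √(1169.64000 + 7039.21000) = 90.603
  3: √((-90.4)² + (-68.8)²) = √(8172.16000 + 4733.44000) = 113.603
  4: √((-116.5)² + (-51.2)²) = √(13572.25000 + 2621.44000) = 127.254
  → nearest: 2 (90.603)
S at (66.7, -45.8):
  2: √((-28.9)² + (16.0)²) = √(835.21000 + 256.00000) = 33.033
  3: √((-85.1)² + (31.1)²) = √(7242.01000 + 967.21000) = 90.605
  4: √((-111.2)² + (48.7)²) = √(12365.44000 + 2371.69000) = 121.397
  → nearest: 2 (33.033)
T at (1.3, -25.7):
  2: √((36.5)² + (-4.1)²) = √(1332.25000 + 16.81000) = 36.730
  3: √((-19.7)² + (11.0)²) = √(388.09000 + 121.00000) = 22.563
  4: √((-45.8)² + (28.6)²) = √(2097.64000 + 817.96000) = 53.996
  → nearest: 3 (22.563)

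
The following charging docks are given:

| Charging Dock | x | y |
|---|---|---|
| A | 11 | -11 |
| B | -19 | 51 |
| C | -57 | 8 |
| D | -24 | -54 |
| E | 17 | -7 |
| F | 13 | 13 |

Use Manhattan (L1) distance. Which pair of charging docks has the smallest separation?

A and E

Pairwise distances:
A–B: 92
A–C: 87
A–D: 78
A–E: 10
A–F: 26
B–C: 81
B–D: 110
B–E: 94
B–F: 70
C–D: 95
C–E: 89
C–F: 75
D–E: 88
D–F: 104
E–F: 24
Closest pair: A–E at 10.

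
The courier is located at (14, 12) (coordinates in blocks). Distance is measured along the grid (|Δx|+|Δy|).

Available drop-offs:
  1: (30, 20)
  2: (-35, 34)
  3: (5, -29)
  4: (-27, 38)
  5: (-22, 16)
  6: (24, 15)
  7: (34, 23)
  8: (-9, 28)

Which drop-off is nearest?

6

Distances from (14, 12):
1: |16| + |8| = 16 + 8 = 24 blocks
2: |-49| + |22| = 49 + 22 = 71 blocks
3: |-9| + |-41| = 9 + 41 = 50 blocks
4: |-41| + |26| = 41 + 26 = 67 blocks
5: |-36| + |4| = 36 + 4 = 40 blocks
6: |10| + |3| = 10 + 3 = 13 blocks
7: |20| + |11| = 20 + 11 = 31 blocks
8: |-23| + |16| = 23 + 16 = 39 blocks
Minimum: 6 at 13 blocks.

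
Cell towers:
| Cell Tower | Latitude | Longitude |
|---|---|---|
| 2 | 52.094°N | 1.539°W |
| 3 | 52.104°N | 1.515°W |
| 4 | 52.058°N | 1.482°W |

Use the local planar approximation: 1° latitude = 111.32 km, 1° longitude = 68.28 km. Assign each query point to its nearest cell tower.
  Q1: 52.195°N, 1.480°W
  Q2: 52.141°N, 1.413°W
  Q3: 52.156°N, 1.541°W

Q1→3; Q2→3; Q3→3

Q1 at 52.195°N, 1.480°W:
  2: √((-0.101·111.32)² + (-0.059·68.28)²) = √(126.41224 + 16.22897) = 11.943 km
  3: √((-0.091·111.32)² + (-0.035·68.28)²) = √(102.61933 + 5.71114) = 10.408 km
  4: √((-0.137·111.32)² + (-0.002·68.28)²) = √(232.58812 + 0.01865) = 15.251 km
  → nearest: 3 (10.408 km)
Q2 at 52.141°N, 1.413°W:
  2: √((-0.047·111.32)² + (-0.126·68.28)²) = √(27.37424 + 74.01643) = 10.069 km
  3: √((-0.037·111.32)² + (-0.102·68.28)²) = √(16.96484 + 48.50510) = 8.091 km
  4: √((-0.083·111.32)² + (-0.069·68.28)²) = √(85.36947 + 22.19654) = 10.371 km
  → nearest: 3 (8.091 km)
Q3 at 52.156°N, 1.541°W:
  2: √((-0.062·111.32)² + (0.002·68.28)²) = √(47.63540 + 0.01865) = 6.903 km
  3: √((-0.052·111.32)² + (0.026·68.28)²) = √(33.50835 + 3.15162) = 6.055 km
  4: √((-0.098·111.32)² + (0.059·68.28)²) = √(119.01414 + 16.22897) = 11.629 km
  → nearest: 3 (6.055 km)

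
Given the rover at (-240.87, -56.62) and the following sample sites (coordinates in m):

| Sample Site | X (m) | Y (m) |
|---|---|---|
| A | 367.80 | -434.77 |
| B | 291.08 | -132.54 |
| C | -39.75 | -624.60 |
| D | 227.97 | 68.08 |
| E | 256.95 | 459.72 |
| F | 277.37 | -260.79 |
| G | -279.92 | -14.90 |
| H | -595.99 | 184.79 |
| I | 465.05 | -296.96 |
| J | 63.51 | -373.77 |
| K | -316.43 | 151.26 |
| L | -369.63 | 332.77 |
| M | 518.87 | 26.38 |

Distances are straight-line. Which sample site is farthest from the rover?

M

Distances from (-240.87, -56.62):
A: 716.57 m
B: 537.34 m
C: 602.54 m
D: 485.14 m
E: 717.24 m
F: 557.01 m
G: 57.14 m
H: 429.41 m
I: 745.71 m
J: 439.58 m
K: 221.19 m
L: 410.13 m
M: 764.26 m
Maximum: M at 764.26 m.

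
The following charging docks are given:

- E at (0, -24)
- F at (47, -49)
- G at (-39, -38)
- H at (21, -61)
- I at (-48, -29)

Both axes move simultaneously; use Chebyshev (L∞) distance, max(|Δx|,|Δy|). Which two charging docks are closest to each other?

Pairwise distances:
E–F: 47
E–G: 39
E–H: 37
E–I: 48
F–G: 86
F–H: 26
F–I: 95
G–H: 60
G–I: 9
H–I: 69
Closest pair: G–I at 9.

G and I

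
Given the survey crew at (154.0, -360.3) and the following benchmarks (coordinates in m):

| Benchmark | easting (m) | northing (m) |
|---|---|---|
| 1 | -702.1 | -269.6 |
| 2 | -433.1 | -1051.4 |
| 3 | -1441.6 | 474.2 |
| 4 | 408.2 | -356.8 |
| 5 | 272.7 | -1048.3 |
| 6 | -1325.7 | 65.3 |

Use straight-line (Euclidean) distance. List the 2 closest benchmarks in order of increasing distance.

Distances from (154.0, -360.3):
1: 860.9 m
2: 906.8 m
3: 1800.6 m
4: 254.2 m
5: 698.2 m
6: 1539.7 m
Sorted: 4 (254.2 m) < 5 (698.2 m) < 1 (860.9 m) < 2 (906.8 m) < …

4, 5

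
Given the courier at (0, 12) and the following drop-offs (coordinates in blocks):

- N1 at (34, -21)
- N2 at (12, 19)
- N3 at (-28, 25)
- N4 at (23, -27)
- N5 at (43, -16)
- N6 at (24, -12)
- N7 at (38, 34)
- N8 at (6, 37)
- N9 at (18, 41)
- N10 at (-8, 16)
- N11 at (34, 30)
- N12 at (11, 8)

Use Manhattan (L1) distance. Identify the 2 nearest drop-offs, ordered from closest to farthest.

N10, N12

Distances from (0, 12):
N1: 67 blocks
N2: 19 blocks
N3: 41 blocks
N4: 62 blocks
N5: 71 blocks
N6: 48 blocks
N7: 60 blocks
N8: 31 blocks
N9: 47 blocks
N10: 12 blocks
N11: 52 blocks
N12: 15 blocks
Sorted: N10 (12 blocks) < N12 (15 blocks) < N2 (19 blocks) < N8 (31 blocks) < …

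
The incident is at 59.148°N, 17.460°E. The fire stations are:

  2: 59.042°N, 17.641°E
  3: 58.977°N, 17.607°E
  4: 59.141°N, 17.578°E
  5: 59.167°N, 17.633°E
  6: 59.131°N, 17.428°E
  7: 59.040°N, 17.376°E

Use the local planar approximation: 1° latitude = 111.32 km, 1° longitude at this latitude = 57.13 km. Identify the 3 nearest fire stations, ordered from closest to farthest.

6, 4, 5

Distances from 59.148°N, 17.460°E:
2: √((-0.106·111.32)² + (0.181·57.13)²) = √(139.23811 + 106.92656) = 15.690 km
3: √((-0.171·111.32)² + (0.147·57.13)²) = √(362.35864 + 70.52825) = 20.806 km
4: √((-0.007·111.32)² + (0.118·57.13)²) = √(0.60721 + 45.44566) = 6.786 km
5: √((0.019·111.32)² + (0.173·57.13)²) = √(4.47356 + 97.68337) = 10.107 km
6: √((-0.017·111.32)² + (-0.032·57.13)²) = √(3.58133 + 3.34217) = 2.631 km
7: √((-0.108·111.32)² + (-0.084·57.13)²) = √(144.54195 + 23.02963) = 12.945 km
Sorted: 6 (2.631 km) < 4 (6.786 km) < 5 (10.107 km) < 7 (12.945 km) < 2 (15.690 km) < …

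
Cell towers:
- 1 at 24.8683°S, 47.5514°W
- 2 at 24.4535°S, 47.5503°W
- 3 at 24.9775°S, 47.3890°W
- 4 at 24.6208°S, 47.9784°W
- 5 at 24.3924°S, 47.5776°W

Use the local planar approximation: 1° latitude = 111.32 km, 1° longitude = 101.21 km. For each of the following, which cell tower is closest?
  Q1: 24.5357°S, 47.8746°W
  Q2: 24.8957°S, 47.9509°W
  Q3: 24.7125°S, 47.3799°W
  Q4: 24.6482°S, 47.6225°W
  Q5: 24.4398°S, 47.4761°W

Q1 at 24.5357°S, 47.8746°W:
  1: 49.4051 km
  2: 34.0741 km
  3: 69.5289 km
  4: 14.1461 km
  5: 34.0299 km
  → nearest: 4 (14.1461 km)
Q2 at 24.8957°S, 47.9509°W:
  1: 40.5483 km
  2: 63.7734 km
  3: 57.5943 km
  4: 30.7282 km
  5: 67.5760 km
  → nearest: 4 (30.7282 km)
Q3 at 24.7125°S, 47.3799°W:
  1: 24.5374 km
  2: 33.5963 km
  3: 29.5142 km
  4: 61.4283 km
  5: 40.8671 km
  → nearest: 1 (24.5374 km)
Q4 at 24.6482°S, 47.6225°W:
  1: 25.5364 km
  2: 22.8727 km
  3: 43.6152 km
  4: 36.1495 km
  5: 28.8360 km
  → nearest: 2 (22.8727 km)
Q5 at 24.4398°S, 47.4761°W:
  1: 48.3056 km
  2: 7.6631 km
  3: 60.5024 km
  4: 54.6851 km
  5: 11.5487 km
  → nearest: 2 (7.6631 km)

Q1→4; Q2→4; Q3→1; Q4→2; Q5→2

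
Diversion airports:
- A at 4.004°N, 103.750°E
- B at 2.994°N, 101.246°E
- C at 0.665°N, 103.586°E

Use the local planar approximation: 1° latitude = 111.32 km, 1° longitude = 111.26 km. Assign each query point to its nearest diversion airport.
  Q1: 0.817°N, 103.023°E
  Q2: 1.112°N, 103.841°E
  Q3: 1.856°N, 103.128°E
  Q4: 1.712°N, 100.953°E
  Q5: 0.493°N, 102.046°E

Q1→C; Q2→C; Q3→C; Q4→B; Q5→C

Q1 at 0.817°N, 103.023°E:
  A: 363.881 km
  B: 312.761 km
  C: 64.885 km
  → nearest: C (64.885 km)
Q2 at 1.112°N, 103.841°E:
  A: 322.097 km
  B: 356.723 km
  C: 57.280 km
  → nearest: C (57.280 km)
Q3 at 1.856°N, 103.128°E:
  A: 248.928 km
  B: 244.731 km
  C: 142.037 km
  → nearest: C (142.037 km)
Q4 at 1.712°N, 100.953°E:
  A: 402.419 km
  B: 146.388 km
  C: 315.282 km
  → nearest: B (146.388 km)
Q5 at 0.493°N, 102.046°E:
  A: 434.399 km
  B: 292.293 km
  C: 172.407 km
  → nearest: C (172.407 km)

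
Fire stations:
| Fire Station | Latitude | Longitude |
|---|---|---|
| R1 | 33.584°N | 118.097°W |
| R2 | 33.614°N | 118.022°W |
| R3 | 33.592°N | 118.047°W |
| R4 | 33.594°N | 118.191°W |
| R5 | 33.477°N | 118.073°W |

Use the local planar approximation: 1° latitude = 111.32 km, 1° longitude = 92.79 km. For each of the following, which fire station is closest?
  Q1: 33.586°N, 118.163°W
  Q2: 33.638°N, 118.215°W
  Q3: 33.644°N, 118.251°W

Q1 at 33.586°N, 118.163°W:
  R1: √((-0.002·111.32)² + (0.066·92.79)²) = √(0.04957 + 37.50509) = 6.128 km
  R2: √((0.028·111.32)² + (0.141·92.79)²) = √(9.71544 + 171.17509) = 13.450 km
  R3: √((0.006·111.32)² + (0.116·92.79)²) = √(0.44612 + 115.85595) = 10.784 km
  R4: √((0.008·111.32)² + (-0.028·92.79)²) = √(0.79310 + 6.75023) = 2.747 km
  R5: √((-0.109·111.32)² + (0.090·92.79)²) = √(147.23104 + 69.74087) = 14.730 km
  → nearest: R4 (2.747 km)
Q2 at 33.638°N, 118.215°W:
  R1: √((-0.054·111.32)² + (0.118·92.79)²) = √(36.13549 + 119.88542) = 12.491 km
  R2: √((-0.024·111.32)² + (0.193·92.79)²) = √(7.13787 + 320.71330) = 18.107 km
  R3: √((-0.046·111.32)² + (0.168·92.79)²) = √(26.22177 + 243.00819) = 16.408 km
  R4: √((-0.044·111.32)² + (0.024·92.79)²) = √(23.99119 + 4.95935) = 5.381 km
  R5: √((-0.161·111.32)² + (0.142·92.79)²) = √(321.21672 + 173.61172) = 22.245 km
  → nearest: R4 (5.381 km)
Q3 at 33.644°N, 118.251°W:
  R1: √((-0.060·111.32)² + (0.154·92.79)²) = √(44.61171 + 204.19438) = 15.774 km
  R2: √((-0.030·111.32)² + (0.229·92.79)²) = √(11.15293 + 451.51618) = 21.510 km
  R3: √((-0.052·111.32)² + (0.204·92.79)²) = √(33.50835 + 358.31310) = 19.794 km
  R4: √((-0.050·111.32)² + (0.060·92.79)²) = √(30.98036 + 30.99594) = 7.873 km
  R5: √((-0.167·111.32)² + (0.178·92.79)²) = √(345.60446 + 272.79874) = 24.868 km
  → nearest: R4 (7.873 km)

Q1→R4; Q2→R4; Q3→R4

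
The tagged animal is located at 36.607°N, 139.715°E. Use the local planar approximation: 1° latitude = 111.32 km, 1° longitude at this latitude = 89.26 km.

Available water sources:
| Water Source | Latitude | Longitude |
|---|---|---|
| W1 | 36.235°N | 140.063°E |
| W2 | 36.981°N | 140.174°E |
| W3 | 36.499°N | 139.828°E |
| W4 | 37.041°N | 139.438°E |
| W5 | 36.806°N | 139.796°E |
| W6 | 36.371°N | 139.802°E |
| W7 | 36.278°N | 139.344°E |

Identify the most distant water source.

W2

Distances from 36.607°N, 139.715°E:
W1: √((-0.372·111.32)² + (0.348·89.26)²) = √(1714.87423 + 964.87766) = 51.766 km
W2: √((0.374·111.32)² + (0.459·89.26)²) = √(1733.36331 + 1678.56876) = 58.412 km
W3: √((-0.108·111.32)² + (0.113·89.26)²) = √(144.54195 + 101.73506) = 15.693 km
W4: √((0.434·111.32)² + (-0.277·89.26)²) = √(2334.13437 + 611.32661) = 54.272 km
W5: √((0.199·111.32)² + (0.081·89.26)²) = √(490.74123 + 52.27377) = 23.303 km
W6: √((-0.236·111.32)² + (0.087·89.26)²) = √(690.19276 + 60.30485) = 27.395 km
W7: √((-0.329·111.32)² + (-0.371·89.26)²) = √(1341.33789 + 1096.63369) = 49.376 km
Maximum: W2 at 58.412 km.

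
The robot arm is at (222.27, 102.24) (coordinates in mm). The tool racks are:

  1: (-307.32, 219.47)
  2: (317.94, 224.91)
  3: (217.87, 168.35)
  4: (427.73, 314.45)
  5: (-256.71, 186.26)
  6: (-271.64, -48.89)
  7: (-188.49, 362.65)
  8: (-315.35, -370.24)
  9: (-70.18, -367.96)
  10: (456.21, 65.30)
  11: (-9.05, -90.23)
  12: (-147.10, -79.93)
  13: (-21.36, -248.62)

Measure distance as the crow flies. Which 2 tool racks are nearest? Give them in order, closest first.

Distances from (222.27, 102.24):
1: √((-529.59)² + (117.23)²) = √(280465.5681 + 13742.8729) = 542.41 mm
2: √((95.67)² + (122.67)²) = √(9152.7489 + 15047.9289) = 155.57 mm
3: √((-4.40)² + (66.11)²) = √(19.3600 + 4370.5321) = 66.26 mm
4: √((205.46)² + (212.21)²) = √(42213.8116 + 45033.0841) = 295.38 mm
5: √((-478.98)² + (84.02)²) = √(229421.8404 + 7059.3604) = 486.29 mm
6: √((-493.91)² + (-151.13)²) = √(243947.0881 + 22840.2769) = 516.51 mm
7: √((-410.76)² + (260.41)²) = √(168723.7776 + 67813.3681) = 486.35 mm
8: √((-537.62)² + (-472.48)²) = √(289035.2644 + 223237.3504) = 715.73 mm
9: √((-292.45)² + (-470.20)²) = √(85527.0025 + 221088.0400) = 553.73 mm
10: √((233.94)² + (-36.94)²) = √(54727.9236 + 1364.5636) = 236.84 mm
11: √((-231.32)² + (-192.47)²) = √(53508.9424 + 37044.7009) = 300.92 mm
12: √((-369.37)² + (-182.17)²) = √(136434.1969 + 33185.9089) = 411.85 mm
13: √((-243.63)² + (-350.86)²) = √(59355.5769 + 123102.7396) = 427.15 mm
Sorted: 3 (66.26 mm) < 2 (155.57 mm) < 10 (236.84 mm) < 4 (295.38 mm) < …

3, 2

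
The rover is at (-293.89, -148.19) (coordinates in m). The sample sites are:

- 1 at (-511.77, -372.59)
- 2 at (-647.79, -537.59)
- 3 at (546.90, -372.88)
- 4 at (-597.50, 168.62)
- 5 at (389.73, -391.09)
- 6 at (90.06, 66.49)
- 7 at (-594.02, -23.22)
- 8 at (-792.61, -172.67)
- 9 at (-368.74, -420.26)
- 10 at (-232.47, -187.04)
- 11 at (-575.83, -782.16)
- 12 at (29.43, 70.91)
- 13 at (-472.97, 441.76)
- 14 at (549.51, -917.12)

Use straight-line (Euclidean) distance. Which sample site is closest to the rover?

Distances from (-293.89, -148.19):
1: 312.77 m
2: 526.19 m
3: 870.30 m
4: 438.80 m
5: 725.49 m
6: 439.89 m
7: 325.11 m
8: 499.32 m
9: 282.18 m
10: 72.68 m
11: 693.84 m
12: 390.56 m
13: 616.53 m
14: 1141.30 m
Minimum: 10 at 72.68 m.

10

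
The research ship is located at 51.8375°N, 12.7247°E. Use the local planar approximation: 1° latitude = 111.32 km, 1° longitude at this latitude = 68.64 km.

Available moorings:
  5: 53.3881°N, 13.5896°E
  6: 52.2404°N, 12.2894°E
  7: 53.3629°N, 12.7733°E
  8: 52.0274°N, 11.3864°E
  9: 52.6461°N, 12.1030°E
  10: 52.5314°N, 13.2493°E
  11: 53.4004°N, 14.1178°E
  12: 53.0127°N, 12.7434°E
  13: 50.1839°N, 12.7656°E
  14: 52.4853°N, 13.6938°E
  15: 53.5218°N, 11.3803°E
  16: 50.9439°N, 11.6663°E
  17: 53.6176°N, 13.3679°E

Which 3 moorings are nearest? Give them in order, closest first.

Distances from 51.8375°N, 12.7247°E:
5: √((1.5506·111.32)² + (0.8649·68.64)²) = √(29795.175962 + 3524.409343) = 182.5365 km
6: √((0.4029·111.32)² + (-0.4353·68.64)²) = √(2011.596772 + 892.754163) = 53.8920 km
7: √((1.5254·111.32)² + (0.0486·68.64)²) = √(28834.596565 + 11.128255) = 169.8403 km
8: √((0.1899·111.32)² + (-1.3383·68.64)²) = √(446.885563 + 8438.427153) = 94.2619 km
9: √((0.8086·111.32)² + (-0.6217·68.64)²) = √(8102.403538 + 1821.026578) = 99.6164 km
10: √((0.6939·111.32)² + (0.5246·68.64)²) = √(5966.781992 + 1296.615241) = 85.2256 km
11: √((1.5629·111.32)² + (1.3931·68.64)²) = √(30269.746067 + 9143.640322) = 198.5280 km
12: √((1.1752·111.32)² + (0.0187·68.64)²) = √(17114.726404 + 1.647547) = 130.8296 km
13: √((-1.6536·111.32)² + (0.0409·68.64)²) = √(33884.986938 + 7.881360) = 184.1002 km
14: √((0.6478·111.32)² + (0.9691·68.64)²) = √(5200.298615 + 4424.780554) = 98.1075 km
15: √((1.6843·111.32)² + (-1.3444·68.64)²) = √(35154.853514 + 8515.527529) = 208.9746 km
16: √((-0.8936·111.32)² + (-1.0584·68.64)²) = √(9895.385446 + 5277.815595) = 123.1795 km
17: √((1.7801·111.32)² + (0.6432·68.64)²) = √(39267.675707 + 1949.156099) = 203.0193 km
Sorted: 6 (53.8920 km) < 10 (85.2256 km) < 8 (94.2619 km) < 14 (98.1075 km) < 9 (99.6164 km) < …

6, 10, 8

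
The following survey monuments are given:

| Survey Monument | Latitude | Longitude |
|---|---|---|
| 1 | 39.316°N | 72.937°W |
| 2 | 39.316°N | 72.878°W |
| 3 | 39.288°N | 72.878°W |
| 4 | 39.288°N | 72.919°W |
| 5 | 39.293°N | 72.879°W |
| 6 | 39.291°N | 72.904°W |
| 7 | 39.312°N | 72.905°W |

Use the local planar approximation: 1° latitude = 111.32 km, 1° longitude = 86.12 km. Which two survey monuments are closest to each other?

Pairwise distances:
1–2: √((0.000·111.32)² + (0.059·86.12)²) = √(0.00000 + 25.81737) = 5.081 km
1–3: √((-0.028·111.32)² + (0.059·86.12)²) = √(9.71544 + 25.81737) = 5.961 km
1–4: √((-0.028·111.32)² + (0.018·86.12)²) = √(9.71544 + 2.40300) = 3.481 km
1–5: √((-0.023·111.32)² + (0.058·86.12)²) = √(6.55544 + 24.94963) = 5.613 km
1–6: √((-0.025·111.32)² + (0.033·86.12)²) = √(7.74509 + 8.07674) = 3.978 km
1–7: √((-0.004·111.32)² + (0.032·86.12)²) = √(0.19827 + 7.59465) = 2.792 km
2–3: √((-0.028·111.32)² + (0.000·86.12)²) = √(9.71544 + 0.00000) = 3.117 km
2–4: √((-0.028·111.32)² + (-0.041·86.12)²) = √(9.71544 + 12.46740) = 4.710 km
2–5: √((-0.023·111.32)² + (-0.001·86.12)²) = √(6.55544 + 0.00742) = 2.562 km
2–6: √((-0.025·111.32)² + (-0.026·86.12)²) = √(7.74509 + 5.01366) = 3.572 km
2–7: √((-0.004·111.32)² + (-0.027·86.12)²) = √(0.19827 + 5.40674) = 2.367 km
3–4: √((0.000·111.32)² + (-0.041·86.12)²) = √(0.00000 + 12.46740) = 3.531 km
3–5: √((0.005·111.32)² + (-0.001·86.12)²) = √(0.30980 + 0.00742) = 0.563 km
3–6: √((0.003·111.32)² + (-0.026·86.12)²) = √(0.11153 + 5.01366) = 2.264 km
3–7: √((0.024·111.32)² + (-0.027·86.12)²) = √(7.13787 + 5.40674) = 3.542 km
4–5: √((0.005·111.32)² + (0.040·86.12)²) = √(0.30980 + 11.86665) = 3.489 km
4–6: √((0.003·111.32)² + (0.015·86.12)²) = √(0.11153 + 1.66875) = 1.334 km
4–7: √((0.024·111.32)² + (0.014·86.12)²) = √(7.13787 + 1.45366) = 2.931 km
5–6: √((-0.002·111.32)² + (-0.025·86.12)²) = √(0.04957 + 4.63541) = 2.164 km
5–7: √((0.019·111.32)² + (-0.026·86.12)²) = √(4.47356 + 5.01366) = 3.080 km
6–7: √((0.021·111.32)² + (-0.001·86.12)²) = √(5.46493 + 0.00742) = 2.339 km
Closest pair: 3–5 at 0.563 km.

3 and 5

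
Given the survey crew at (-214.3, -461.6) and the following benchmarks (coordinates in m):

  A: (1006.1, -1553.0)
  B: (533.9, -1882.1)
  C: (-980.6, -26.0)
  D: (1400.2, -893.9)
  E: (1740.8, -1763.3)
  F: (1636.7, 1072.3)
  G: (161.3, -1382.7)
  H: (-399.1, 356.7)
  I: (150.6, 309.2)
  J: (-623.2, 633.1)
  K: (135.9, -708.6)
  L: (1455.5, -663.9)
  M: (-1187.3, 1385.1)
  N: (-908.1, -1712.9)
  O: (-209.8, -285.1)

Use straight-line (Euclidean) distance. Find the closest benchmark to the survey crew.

Distances from (-214.3, -461.6):
A: 1637.2 m
B: 1605.5 m
C: 881.5 m
D: 1671.4 m
E: 2348.8 m
F: 2404.0 m
G: 994.7 m
H: 838.9 m
I: 852.8 m
J: 1168.6 m
K: 428.5 m
L: 1682.0 m
M: 2087.3 m
N: 1430.8 m
O: 176.6 m
Minimum: O at 176.6 m.

O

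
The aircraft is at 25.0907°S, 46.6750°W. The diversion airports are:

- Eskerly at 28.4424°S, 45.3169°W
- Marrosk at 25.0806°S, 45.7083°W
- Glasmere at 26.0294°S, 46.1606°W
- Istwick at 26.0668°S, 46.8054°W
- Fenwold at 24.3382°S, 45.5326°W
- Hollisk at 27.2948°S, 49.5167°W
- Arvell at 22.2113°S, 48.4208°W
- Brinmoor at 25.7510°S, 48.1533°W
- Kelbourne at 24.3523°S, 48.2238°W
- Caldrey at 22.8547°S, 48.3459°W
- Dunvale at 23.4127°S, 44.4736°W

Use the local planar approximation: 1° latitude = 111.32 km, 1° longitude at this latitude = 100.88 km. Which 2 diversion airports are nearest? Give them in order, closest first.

Distances from 25.0907°S, 46.6750°W:
Eskerly: √((-3.3517·111.32)² + (1.3581·100.88)²) = √(139212.000399 + 18770.405098) = 397.4700 km
Marrosk: √((0.0101·111.32)² + (0.9667·100.88)²) = √(1.264122 + 9510.286148) = 97.5272 km
Glasmere: √((-0.9387·111.32)² + (0.5144·100.88)²) = √(10919.431571 + 2692.849407) = 116.6717 km
Istwick: √((-0.9761·111.32)² + (-0.1304·100.88)²) = √(11806.876509 + 173.047500) = 109.4528 km
Fenwold: √((0.7525·111.32)² + (1.1424·100.88)²) = √(7017.128085 + 13281.481938) = 142.4732 km
Hollisk: √((-2.2041·111.32)² + (-2.8417·100.88)²) = √(60201.731777 + 82180.087945) = 377.3352 km
Arvell: √((2.8794·111.32)² + (-1.7458·100.88)²) = √(102742.563140 + 31016.952535) = 365.7315 km
Brinmoor: √((-0.6603·111.32)² + (-1.4783·100.88)²) = √(5402.925633 + 22240.026528) = 166.2617 km
Kelbourne: √((0.7384·111.32)² + (-1.5488·100.88)²) = √(6756.624309 + 24411.857550) = 176.5460 km
Caldrey: √((2.2360·111.32)² + (-1.6709·100.88)²) = √(61956.944789 + 28412.605751) = 300.6153 km
Dunvale: √((1.6780·111.32)² + (2.2014·100.88)²) = √(34892.357081 + 49318.296973) = 290.1907 km
Sorted: Marrosk (97.5272 km) < Istwick (109.4528 km) < Glasmere (116.6717 km) < Fenwold (142.4732 km) < …

Marrosk, Istwick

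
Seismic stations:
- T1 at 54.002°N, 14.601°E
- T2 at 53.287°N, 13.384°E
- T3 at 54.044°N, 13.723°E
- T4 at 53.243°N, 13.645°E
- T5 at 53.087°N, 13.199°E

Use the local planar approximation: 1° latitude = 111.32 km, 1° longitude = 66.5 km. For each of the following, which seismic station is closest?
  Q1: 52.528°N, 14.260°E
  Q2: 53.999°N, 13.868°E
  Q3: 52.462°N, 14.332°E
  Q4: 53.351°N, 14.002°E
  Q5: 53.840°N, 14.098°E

Q1→T4; Q2→T3; Q3→T4; Q4→T4; Q5→T3

Q1 at 52.528°N, 14.260°E:
  T1: 165.645 km
  T2: 102.628 km
  T3: 172.498 km
  T4: 89.486 km
  T5: 94.077 km
  → nearest: T4 (89.486 km)
Q2 at 53.999°N, 13.868°E:
  T1: 48.746 km
  T2: 85.546 km
  T3: 10.866 km
  T4: 85.454 km
  T5: 110.844 km
  → nearest: T3 (10.866 km)
Q3 at 52.462°N, 14.332°E:
  T1: 172.364 km
  T2: 111.394 km
  T3: 180.705 km
  T4: 98.213 km
  T5: 102.555 km
  → nearest: T4 (98.213 km)
Q4 at 53.351°N, 14.002°E:
  T1: 82.695 km
  T2: 41.710 km
  T3: 79.344 km
  T4: 26.611 km
  T5: 60.952 km
  → nearest: T4 (26.611 km)
Q5 at 53.840°N, 14.098°E:
  T1: 38.001 km
  T2: 77.744 km
  T3: 33.728 km
  T4: 72.967 km
  T5: 102.959 km
  → nearest: T3 (33.728 km)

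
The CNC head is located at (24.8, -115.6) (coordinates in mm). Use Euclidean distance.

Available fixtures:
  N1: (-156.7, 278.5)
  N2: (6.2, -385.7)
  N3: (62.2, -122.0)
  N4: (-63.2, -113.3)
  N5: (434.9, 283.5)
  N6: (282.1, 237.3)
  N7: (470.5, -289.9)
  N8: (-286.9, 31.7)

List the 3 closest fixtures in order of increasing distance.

N3, N4, N2

Distances from (24.8, -115.6):
N1: √((-181.5)² + (394.1)²) = √(32942.250 + 155314.810) = 433.9 mm
N2: √((-18.6)² + (-270.1)²) = √(345.960 + 72954.010) = 270.7 mm
N3: √((37.4)² + (-6.4)²) = √(1398.760 + 40.960) = 37.9 mm
N4: √((-88.0)² + (2.3)²) = √(7744.000 + 5.290) = 88.0 mm
N5: √((410.1)² + (399.1)²) = √(168182.010 + 159280.810) = 572.2 mm
N6: √((257.3)² + (352.9)²) = √(66203.290 + 124538.410) = 436.7 mm
N7: √((445.7)² + (-174.3)²) = √(198648.490 + 30380.490) = 478.6 mm
N8: √((-311.7)² + (147.3)²) = √(97156.890 + 21697.290) = 344.8 mm
Sorted: N3 (37.9 mm) < N4 (88.0 mm) < N2 (270.7 mm) < N8 (344.8 mm) < N1 (433.9 mm) < …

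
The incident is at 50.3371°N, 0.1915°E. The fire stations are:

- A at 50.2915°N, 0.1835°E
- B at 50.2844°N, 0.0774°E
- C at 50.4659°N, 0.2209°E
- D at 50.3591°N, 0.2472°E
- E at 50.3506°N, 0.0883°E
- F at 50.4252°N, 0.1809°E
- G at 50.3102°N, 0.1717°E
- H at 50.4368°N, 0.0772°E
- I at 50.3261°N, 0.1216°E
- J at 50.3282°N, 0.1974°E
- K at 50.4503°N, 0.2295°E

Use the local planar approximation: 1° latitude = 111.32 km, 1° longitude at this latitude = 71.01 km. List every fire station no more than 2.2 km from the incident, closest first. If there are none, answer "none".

J

Distances from 50.3371°N, 0.1915°E:
A: 5.1079 km
B: 10.0031 km
C: 14.4892 km
D: 4.6521 km
E: 7.4807 km
F: 9.8361 km
G: 3.3082 km
H: 13.7498 km
I: 5.1124 km
J: 1.0757 km
K: 12.8871 km
Threshold 2.2 km: J (1.0757 km) is within range.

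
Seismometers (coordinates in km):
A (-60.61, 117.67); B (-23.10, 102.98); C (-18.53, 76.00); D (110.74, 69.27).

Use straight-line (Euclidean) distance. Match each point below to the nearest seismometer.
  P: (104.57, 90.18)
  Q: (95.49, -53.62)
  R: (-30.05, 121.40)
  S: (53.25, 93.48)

P at (104.57, 90.18):
  A: √((-165.18)² + (27.49)²) = √(27284.4324 + 755.7001) = 167.45 km
  B: √((-127.67)² + (12.80)²) = √(16299.6289 + 163.8400) = 128.31 km
  C: √((-123.10)² + (-14.18)²) = √(15153.6100 + 201.0724) = 123.91 km
  D: √((6.17)² + (-20.91)²) = √(38.0689 + 437.2281) = 21.80 km
  → nearest: D (21.80 km)
Q at (95.49, -53.62):
  A: √((-156.10)² + (171.29)²) = √(24367.2100 + 29340.2641) = 231.75 km
  B: √((-118.59)² + (156.60)²) = √(14063.5881 + 24523.5600) = 196.44 km
  C: √((-114.02)² + (129.62)²) = √(13000.5604 + 16801.3444) = 172.63 km
  D: √((15.25)² + (122.89)²) = √(232.5625 + 15101.9521) = 123.83 km
  → nearest: D (123.83 km)
R at (-30.05, 121.40):
  A: √((-30.56)² + (-3.73)²) = √(933.9136 + 13.9129) = 30.79 km
  B: √((6.95)² + (-18.42)²) = √(48.3025 + 339.2964) = 19.69 km
  C: √((11.52)² + (-45.40)²) = √(132.7104 + 2061.1600) = 46.84 km
  D: √((140.79)² + (-52.13)²) = √(19821.8241 + 2717.5369) = 150.13 km
  → nearest: B (19.69 km)
S at (53.25, 93.48):
  A: √((-113.86)² + (24.19)²) = √(12964.0996 + 585.1561) = 116.40 km
  B: √((-76.35)² + (9.50)²) = √(5829.3225 + 90.2500) = 76.94 km
  C: √((-71.78)² + (-17.48)²) = √(5152.3684 + 305.5504) = 73.88 km
  D: √((57.49)² + (-24.21)²) = √(3305.1001 + 586.1241) = 62.38 km
  → nearest: D (62.38 km)

P→D; Q→D; R→B; S→D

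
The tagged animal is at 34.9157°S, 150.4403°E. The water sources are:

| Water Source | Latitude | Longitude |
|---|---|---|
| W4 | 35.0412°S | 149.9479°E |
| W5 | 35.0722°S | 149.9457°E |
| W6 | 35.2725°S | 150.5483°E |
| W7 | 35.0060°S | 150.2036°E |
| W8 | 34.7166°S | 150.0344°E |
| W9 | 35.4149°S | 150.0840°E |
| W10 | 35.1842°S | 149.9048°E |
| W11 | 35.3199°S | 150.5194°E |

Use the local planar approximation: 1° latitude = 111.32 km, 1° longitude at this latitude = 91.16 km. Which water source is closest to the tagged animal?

Distances from 34.9157°S, 150.4403°E:
W4: √((-0.1255·111.32)² + (-0.4924·91.16)²) = √(195.179341 + 2014.859287) = 47.0110 km
W5: √((-0.1565·111.32)² + (-0.4946·91.16)²) = √(303.511450 + 2032.903938) = 48.3365 km
W6: √((-0.3568·111.32)² + (0.1080·91.16)²) = √(1577.597054 + 96.929538) = 40.9210 km
W7: √((-0.0903·111.32)² + (-0.2367·91.16)²) = √(101.046644 + 465.591613) = 23.8042 km
W8: √((0.1991·111.32)² + (-0.4059·91.16)²) = √(491.234562 + 1369.136459) = 43.1320 km
W9: √((-0.4992·111.32)² + (-0.3563·91.16)²) = √(3088.129817 + 1054.970408) = 64.3669 km
W10: √((-0.2685·111.32)² + (-0.5355·91.16)²) = √(893.377428 + 2383.019430) = 57.2398 km
W11: √((-0.4042·111.32)² + (0.0791·91.16)²) = √(2024.598980 + 51.995002) = 45.5697 km
Minimum: W7 at 23.8042 km.

W7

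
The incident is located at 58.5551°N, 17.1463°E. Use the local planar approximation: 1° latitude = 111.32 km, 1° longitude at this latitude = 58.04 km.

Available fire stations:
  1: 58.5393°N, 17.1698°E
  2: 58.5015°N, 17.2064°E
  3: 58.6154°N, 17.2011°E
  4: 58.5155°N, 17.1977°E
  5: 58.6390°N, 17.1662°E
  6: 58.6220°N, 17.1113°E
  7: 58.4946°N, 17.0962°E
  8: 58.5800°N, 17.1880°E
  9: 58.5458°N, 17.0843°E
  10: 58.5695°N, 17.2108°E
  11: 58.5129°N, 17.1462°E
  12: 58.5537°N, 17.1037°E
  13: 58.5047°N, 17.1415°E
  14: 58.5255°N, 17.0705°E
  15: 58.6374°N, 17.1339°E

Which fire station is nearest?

1

Distances from 58.5551°N, 17.1463°E:
1: 2.2257 km
2: 6.9116 km
3: 7.4280 km
4: 5.3228 km
5: 9.4109 km
6: 7.7194 km
7: 7.3358 km
8: 3.6798 km
9: 3.7444 km
10: 4.0723 km
11: 4.6977 km
12: 2.4774 km
13: 5.6174 km
14: 5.4966 km
15: 9.1899 km
Minimum: 1 at 2.2257 km.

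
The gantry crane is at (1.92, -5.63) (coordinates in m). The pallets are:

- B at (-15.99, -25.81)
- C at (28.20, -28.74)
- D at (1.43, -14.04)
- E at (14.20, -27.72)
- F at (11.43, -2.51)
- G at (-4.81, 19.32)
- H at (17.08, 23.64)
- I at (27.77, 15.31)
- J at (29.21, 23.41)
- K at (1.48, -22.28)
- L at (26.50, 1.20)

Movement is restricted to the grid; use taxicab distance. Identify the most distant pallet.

J

Distances from (1.92, -5.63):
B: |-17.91| + |-20.18| = 17.91 + 20.18 = 38.09 m
C: |26.28| + |-23.11| = 26.28 + 23.11 = 49.39 m
D: |-0.49| + |-8.41| = 0.49 + 8.41 = 8.90 m
E: |12.28| + |-22.09| = 12.28 + 22.09 = 34.37 m
F: |9.51| + |3.12| = 9.51 + 3.12 = 12.63 m
G: |-6.73| + |24.95| = 6.73 + 24.95 = 31.68 m
H: |15.16| + |29.27| = 15.16 + 29.27 = 44.43 m
I: |25.85| + |20.94| = 25.85 + 20.94 = 46.79 m
J: |27.29| + |29.04| = 27.29 + 29.04 = 56.33 m
K: |-0.44| + |-16.65| = 0.44 + 16.65 = 17.09 m
L: |24.58| + |6.83| = 24.58 + 6.83 = 31.41 m
Maximum: J at 56.33 m.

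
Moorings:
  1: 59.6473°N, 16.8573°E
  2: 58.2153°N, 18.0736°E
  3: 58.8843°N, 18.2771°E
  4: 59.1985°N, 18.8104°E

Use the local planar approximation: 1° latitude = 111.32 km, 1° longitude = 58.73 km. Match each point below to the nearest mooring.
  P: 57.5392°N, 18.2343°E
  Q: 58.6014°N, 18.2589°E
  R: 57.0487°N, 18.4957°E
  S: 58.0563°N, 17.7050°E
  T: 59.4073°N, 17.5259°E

P at 57.5392°N, 18.2343°E:
  1: 248.2174 km
  2: 75.8529 km
  3: 149.7576 km
  4: 187.7865 km
  → nearest: 2 (75.8529 km)
Q at 58.6014°N, 18.2589°E:
  1: 142.5895 km
  2: 44.3370 km
  3: 31.5106 km
  4: 73.9408 km
  → nearest: 3 (31.5106 km)
R at 57.0487°N, 18.4957°E:
  1: 304.8600 km
  2: 132.2108 km
  3: 204.7419 km
  4: 240.0284 km
  → nearest: 2 (132.2108 km)
S at 58.0563°N, 17.7050°E:
  1: 183.9744 km
  2: 27.9628 km
  3: 98.1059 km
  4: 142.7644 km
  → nearest: 2 (27.9628 km)
T at 59.4073°N, 17.5259°E:
  1: 47.4939 km
  2: 136.5365 km
  3: 73.0480 km
  4: 78.9383 km
  → nearest: 1 (47.4939 km)

P→2; Q→3; R→2; S→2; T→1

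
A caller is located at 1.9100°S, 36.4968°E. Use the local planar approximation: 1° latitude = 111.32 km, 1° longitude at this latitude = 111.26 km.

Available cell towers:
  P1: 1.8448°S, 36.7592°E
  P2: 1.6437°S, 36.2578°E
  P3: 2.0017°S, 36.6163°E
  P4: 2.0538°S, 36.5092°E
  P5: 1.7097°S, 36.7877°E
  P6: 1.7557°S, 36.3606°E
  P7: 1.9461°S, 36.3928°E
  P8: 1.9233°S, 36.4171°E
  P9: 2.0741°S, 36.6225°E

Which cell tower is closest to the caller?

P8

Distances from 1.9100°S, 36.4968°E:
P1: 30.0833 km
P2: 39.8232 km
P3: 16.7623 km
P4: 16.0672 km
P5: 39.3027 km
P6: 22.9057 km
P7: 12.2490 km
P8: 8.9902 km
P9: 23.0064 km
Minimum: P8 at 8.9902 km.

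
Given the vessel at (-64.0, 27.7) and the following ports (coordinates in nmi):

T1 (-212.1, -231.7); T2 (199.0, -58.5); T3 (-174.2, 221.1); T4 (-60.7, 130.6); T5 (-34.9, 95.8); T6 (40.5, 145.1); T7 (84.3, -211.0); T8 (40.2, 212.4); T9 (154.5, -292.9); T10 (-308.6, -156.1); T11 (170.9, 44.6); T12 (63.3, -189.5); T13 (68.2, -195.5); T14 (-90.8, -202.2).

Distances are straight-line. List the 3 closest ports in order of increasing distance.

T5, T4, T6

Distances from (-64.0, 27.7):
T1: √((-148.1)² + (-259.4)²) = √(21933.610 + 67288.360) = 298.7 nmi
T2: √((263.0)² + (-86.2)²) = √(69169.000 + 7430.440) = 276.8 nmi
T3: √((-110.2)² + (193.4)²) = √(12144.040 + 37403.560) = 222.6 nmi
T4: √((3.3)² + (102.9)²) = √(10.890 + 10588.410) = 103.0 nmi
T5: √((29.1)² + (68.1)²) = √(846.810 + 4637.610) = 74.1 nmi
T6: √((104.5)² + (117.4)²) = √(10920.250 + 13782.760) = 157.2 nmi
T7: √((148.3)² + (-238.7)²) = √(21992.890 + 56977.690) = 281.0 nmi
T8: √((104.2)² + (184.7)²) = √(10857.640 + 34114.090) = 212.1 nmi
T9: √((218.5)² + (-320.6)²) = √(47742.250 + 102784.360) = 388.0 nmi
T10: √((-244.6)² + (-183.8)²) = √(59829.160 + 33782.440) = 306.0 nmi
T11: √((234.9)² + (16.9)²) = √(55178.010 + 285.610) = 235.5 nmi
T12: √((127.3)² + (-217.2)²) = √(16205.290 + 47175.840) = 251.8 nmi
T13: √((132.2)² + (-223.2)²) = √(17476.840 + 49818.240) = 259.4 nmi
T14: √((-26.8)² + (-229.9)²) = √(718.240 + 52854.010) = 231.5 nmi
Sorted: T5 (74.1 nmi) < T4 (103.0 nmi) < T6 (157.2 nmi) < T8 (212.1 nmi) < T3 (222.6 nmi) < …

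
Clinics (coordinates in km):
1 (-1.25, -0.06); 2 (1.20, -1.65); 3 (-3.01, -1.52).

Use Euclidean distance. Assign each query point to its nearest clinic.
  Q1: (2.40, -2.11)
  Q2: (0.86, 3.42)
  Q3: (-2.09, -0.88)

Q1 at (2.40, -2.11):
  1: 4.19 km
  2: 1.29 km
  3: 5.44 km
  → nearest: 2 (1.29 km)
Q2 at (0.86, 3.42):
  1: 4.07 km
  2: 5.08 km
  3: 6.28 km
  → nearest: 1 (4.07 km)
Q3 at (-2.09, -0.88):
  1: 1.17 km
  2: 3.38 km
  3: 1.12 km
  → nearest: 3 (1.12 km)

Q1→2; Q2→1; Q3→3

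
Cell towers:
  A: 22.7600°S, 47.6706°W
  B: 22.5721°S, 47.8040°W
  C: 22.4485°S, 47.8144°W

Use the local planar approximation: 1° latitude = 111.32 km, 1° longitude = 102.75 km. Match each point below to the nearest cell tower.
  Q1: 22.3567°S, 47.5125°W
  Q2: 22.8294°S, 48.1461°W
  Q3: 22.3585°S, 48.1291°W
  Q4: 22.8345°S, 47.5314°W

Q1 at 22.3567°S, 47.5125°W:
  A: √((-0.4033·111.32)² + (-0.1581·102.75)²) = √(2015.592990 + 263.892715) = 47.7440 km
  B: √((-0.2154·111.32)² + (-0.2915·102.75)²) = √(574.960214 + 897.099840) = 38.3674 km
  C: √((-0.0918·111.32)² + (-0.3019·102.75)²) = √(104.431558 + 962.254359) = 32.6602 km
  → nearest: C (32.6602 km)
Q2 at 22.8294°S, 48.1461°W:
  A: √((0.0694·111.32)² + (0.4755·102.75)²) = √(59.685019 + 2387.067521) = 49.4647 km
  B: √((0.2573·111.32)² + (0.3421·102.75)²) = √(820.400597 + 1235.576983) = 45.3429 km
  C: √((0.3809·111.32)² + (0.3317·102.75)²) = √(1797.911626 + 1161.594653) = 54.4013 km
  → nearest: B (45.3429 km)
Q3 at 22.3585°S, 48.1291°W:
  A: √((-0.4015·111.32)² + (0.4585·102.75)²) = √(1997.641237 + 2219.434543) = 64.9390 km
  B: √((-0.2136·111.32)² + (0.3251·102.75)²) = √(565.391001 + 1115.828886) = 41.0027 km
  C: √((-0.0900·111.32)² + (0.3147·102.75)²) = √(100.376353 + 1045.579710) = 33.8520 km
  → nearest: C (33.8520 km)
Q4 at 22.8345°S, 47.5314°W:
  A: √((0.0745·111.32)² + (-0.1392·102.75)²) = √(68.779488 + 204.570088) = 16.5333 km
  B: √((0.2624·111.32)² + (-0.2726·102.75)²) = √(853.245599 + 784.540493) = 40.4696 km
  C: √((0.3860·111.32)² + (-0.2830·102.75)²) = √(1846.379649 + 845.544623) = 51.8838 km
  → nearest: A (16.5333 km)

Q1→C; Q2→B; Q3→C; Q4→A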